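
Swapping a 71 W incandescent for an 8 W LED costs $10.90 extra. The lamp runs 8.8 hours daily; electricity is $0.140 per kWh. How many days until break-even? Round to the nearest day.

140 days

Power saved = 71 − 8 = 63 W
Daily energy saved = 63 W × 8.8 h = 554.4 Wh = 0.5544 kWh
Daily savings = 0.5544 × $0.140 = $0.0776
Payback = $10.90 / $0.0776 per day = 140.4 days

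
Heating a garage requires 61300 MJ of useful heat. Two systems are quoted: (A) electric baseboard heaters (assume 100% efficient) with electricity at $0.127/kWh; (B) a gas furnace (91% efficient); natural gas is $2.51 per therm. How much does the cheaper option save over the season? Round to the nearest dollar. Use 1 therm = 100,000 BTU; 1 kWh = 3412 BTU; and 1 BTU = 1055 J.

Heat load = 61300 MJ = 61,300,000,000 J / 1055 = 58,104,265 BTU
Gas: input = 58,104,265 / 0.91 = 63,850,841 BTU = 638.5 therm → 638.5 × $2.51 = $1,602.66
Electric: 58,104,265 BTU / 3412 = 17,030 kWh → × $0.127 = $2,162.73
Difference = |$1,602.66 − $2,162.73| = $560.08 ≈ $560

$560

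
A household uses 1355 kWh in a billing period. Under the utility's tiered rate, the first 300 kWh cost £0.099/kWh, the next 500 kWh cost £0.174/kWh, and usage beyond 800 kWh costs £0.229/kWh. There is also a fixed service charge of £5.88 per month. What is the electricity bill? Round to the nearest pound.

First 300 kWh × £0.099 = £29.70
Next 500 kWh × £0.174 = £87.00
Remaining 555 kWh × £0.229 = £127.09
Energy charge = £243.80; + service £5.88 = £249.68 ≈ £250

£250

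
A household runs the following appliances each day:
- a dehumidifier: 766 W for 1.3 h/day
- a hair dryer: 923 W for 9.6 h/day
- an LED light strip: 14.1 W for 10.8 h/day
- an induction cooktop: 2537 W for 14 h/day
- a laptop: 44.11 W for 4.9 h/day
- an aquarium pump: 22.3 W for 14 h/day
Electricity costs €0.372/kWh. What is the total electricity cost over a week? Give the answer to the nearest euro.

€120

dehumidifier: 766 W × 1.3 h × 7 d = 6,971 Wh = 6.971 kWh
hair dryer: 923 W × 9.6 h × 7 d = 62,026 Wh = 62.03 kWh
LED light strip: 14.1 W × 10.8 h × 7 d = 1,066 Wh = 1.066 kWh
induction cooktop: 2537 W × 14 h × 7 d = 248,626 Wh = 248.6 kWh
laptop: 44.11 W × 4.9 h × 7 d = 1,513 Wh = 1.513 kWh
aquarium pump: 22.3 W × 14 h × 7 d = 2,185 Wh = 2.185 kWh
Total energy = 6.971 + 62.03 + 1.066 + 248.6 + 1.513 + 2.185 = 322.4 kWh
Cost = 322.4 kWh × €0.372 = €119.93 ≈ €120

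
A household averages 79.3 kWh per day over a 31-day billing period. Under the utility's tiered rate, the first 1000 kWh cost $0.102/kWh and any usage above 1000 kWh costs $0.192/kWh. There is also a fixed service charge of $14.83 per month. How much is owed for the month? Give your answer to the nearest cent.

Usage = 79.3 kWh/day × 31 days = 2458.3 kWh
First 1000 kWh × $0.102 = $102.00
Remaining 1458.3 kWh × $0.192 = $279.99
Energy charge = $381.99; + service $14.83 = $396.82

$396.82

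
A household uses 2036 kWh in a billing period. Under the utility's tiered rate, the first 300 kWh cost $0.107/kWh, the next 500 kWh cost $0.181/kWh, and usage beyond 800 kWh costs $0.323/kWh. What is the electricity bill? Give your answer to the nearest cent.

First 300 kWh × $0.107 = $32.10
Next 500 kWh × $0.181 = $90.50
Remaining 1236 kWh × $0.323 = $399.23
Total = $521.83

$521.83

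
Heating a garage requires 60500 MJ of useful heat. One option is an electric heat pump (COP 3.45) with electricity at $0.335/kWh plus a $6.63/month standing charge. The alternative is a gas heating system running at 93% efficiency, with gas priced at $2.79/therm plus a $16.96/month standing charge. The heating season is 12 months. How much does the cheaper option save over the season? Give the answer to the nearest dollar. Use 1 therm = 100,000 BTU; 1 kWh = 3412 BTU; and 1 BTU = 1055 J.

Heat load = 60500 MJ = 60,500,000,000 J / 1055 = 57,345,972 BTU
Gas: input = 57,345,972 / 0.93 = 61,662,335 BTU = 616.6 therm → 616.6 × $2.79 = $1,720.38; + 12 × $16.96 standing = $1,923.90
Heat pump: 57,345,972 BTU / 3412 = 16,810 kWh heat; / 3.45 = 4,872 kWh in → × $0.335 = $1,632.00; + 12 × $6.63 standing = $1,711.56
Difference = |$1,923.90 − $1,711.56| = $212.34 ≈ $212

$212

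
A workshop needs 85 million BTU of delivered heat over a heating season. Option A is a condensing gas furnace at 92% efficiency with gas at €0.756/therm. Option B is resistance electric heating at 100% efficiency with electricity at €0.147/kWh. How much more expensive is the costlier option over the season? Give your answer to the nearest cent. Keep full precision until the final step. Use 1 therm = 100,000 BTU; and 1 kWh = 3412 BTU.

Heat load = 85 × 10⁶ BTU = 85,000,000 BTU
Gas: input = 85,000,000 / 0.92 = 92,391,304 BTU = 923.9 therm → 923.9 × €0.756 = €698.48
Electric: 85,000,000 BTU / 3412 = 24,910 kWh → × €0.147 = €3,662.08
Difference = |€698.48 − €3,662.08| = €2,963.60

€2963.60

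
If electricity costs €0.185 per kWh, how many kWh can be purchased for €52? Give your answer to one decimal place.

281.1 kWh

€52 / €0.185 per kWh = 281.1 kWh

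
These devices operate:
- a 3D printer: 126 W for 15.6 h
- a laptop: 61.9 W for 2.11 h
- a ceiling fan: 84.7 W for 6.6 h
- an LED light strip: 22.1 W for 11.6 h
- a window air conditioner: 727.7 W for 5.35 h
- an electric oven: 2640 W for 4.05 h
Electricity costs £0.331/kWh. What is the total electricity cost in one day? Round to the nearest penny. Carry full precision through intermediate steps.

3D printer: 126 W × 15.6 h = 1,966 Wh = 1.966 kWh
laptop: 61.9 W × 2.11 h = 131 Wh = 0.1306 kWh
ceiling fan: 84.7 W × 6.6 h = 559 Wh = 0.559 kWh
LED light strip: 22.1 W × 11.6 h = 256 Wh = 0.2564 kWh
window air conditioner: 727.7 W × 5.35 h = 3,893 Wh = 3.893 kWh
electric oven: 2640 W × 4.05 h = 10,692 Wh = 10.69 kWh
Total energy = 1.966 + 0.1306 + 0.559 + 0.2564 + 3.893 + 10.69 = 17.5 kWh
Cost = 17.5 kWh × £0.331 = £5.79

£5.79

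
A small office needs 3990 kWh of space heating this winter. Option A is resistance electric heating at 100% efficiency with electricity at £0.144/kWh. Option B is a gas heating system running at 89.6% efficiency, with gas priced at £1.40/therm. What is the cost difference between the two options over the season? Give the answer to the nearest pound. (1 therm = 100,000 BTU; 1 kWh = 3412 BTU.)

Heat load = 3990 kWh × 3412 = 13,613,880 BTU
Gas: input = 13,613,880 / 0.896 = 15,194,062 BTU = 151.9 therm → 151.9 × £1.40 = £212.72
Electric: 13,613,880 BTU / 3412 = 3,990 kWh → × £0.144 = £574.56
Difference = |£212.72 − £574.56| = £361.84 ≈ £362

£362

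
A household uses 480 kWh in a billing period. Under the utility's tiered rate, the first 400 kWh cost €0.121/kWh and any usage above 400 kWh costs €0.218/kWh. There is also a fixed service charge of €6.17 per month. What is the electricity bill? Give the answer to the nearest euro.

First 400 kWh × €0.121 = €48.40
Remaining 80 kWh × €0.218 = €17.44
Energy charge = €65.84; + service €6.17 = €72.01 ≈ €72

€72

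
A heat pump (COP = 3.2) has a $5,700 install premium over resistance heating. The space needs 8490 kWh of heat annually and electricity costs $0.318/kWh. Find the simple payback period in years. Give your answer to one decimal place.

3.1 years

Resistance: 8490 kWh × $0.318 = $2,699.82/yr
Heat pump: 8490 / 3.2 = 2653 kWh in → × $0.318 = $843.69/yr
Annual savings = $1,856.13
Payback = $5,700 / $1,856.13 = 3.07 years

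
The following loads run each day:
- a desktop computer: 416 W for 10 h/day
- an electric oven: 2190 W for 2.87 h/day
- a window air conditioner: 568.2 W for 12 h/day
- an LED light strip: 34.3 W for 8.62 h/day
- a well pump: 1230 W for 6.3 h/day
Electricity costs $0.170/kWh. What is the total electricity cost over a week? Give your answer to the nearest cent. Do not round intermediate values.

$30.12

desktop computer: 416 W × 10 h × 7 d = 29,120 Wh = 29.12 kWh
electric oven: 2190 W × 2.87 h × 7 d = 43,997 Wh = 44 kWh
window air conditioner: 568.2 W × 12 h × 7 d = 47,729 Wh = 47.73 kWh
LED light strip: 34.3 W × 8.62 h × 7 d = 2,070 Wh = 2.07 kWh
well pump: 1230 W × 6.3 h × 7 d = 54,243 Wh = 54.24 kWh
Total energy = 29.12 + 44 + 47.73 + 2.07 + 54.24 = 177.2 kWh
Cost = 177.2 kWh × $0.170 = $30.12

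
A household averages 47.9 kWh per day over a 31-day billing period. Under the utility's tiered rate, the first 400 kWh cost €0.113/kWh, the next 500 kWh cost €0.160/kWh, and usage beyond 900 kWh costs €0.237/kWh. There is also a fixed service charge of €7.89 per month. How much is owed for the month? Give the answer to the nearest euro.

Usage = 47.9 kWh/day × 31 days = 1484.9 kWh
First 400 kWh × €0.113 = €45.20
Next 500 kWh × €0.160 = €80.00
Remaining 584.9 kWh × €0.237 = €138.62
Energy charge = €263.82; + service €7.89 = €271.71 ≈ €272

€272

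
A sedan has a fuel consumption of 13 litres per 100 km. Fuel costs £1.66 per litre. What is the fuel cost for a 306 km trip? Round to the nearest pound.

Fuel = 13 L/100 km × 306 km / 100 = 39.78 L
Cost = 39.78 L × £1.66/L = £66.03 ≈ £66

£66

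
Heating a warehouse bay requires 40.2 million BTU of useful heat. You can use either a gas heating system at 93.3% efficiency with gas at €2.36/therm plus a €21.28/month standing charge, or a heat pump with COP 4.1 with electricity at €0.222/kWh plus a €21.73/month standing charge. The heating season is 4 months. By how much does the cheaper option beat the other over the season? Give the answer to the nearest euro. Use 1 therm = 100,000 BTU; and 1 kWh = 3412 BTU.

€377

Heat load = 40.2 × 10⁶ BTU = 40,200,000 BTU
Gas: input = 40,200,000 / 0.933 = 43,086,817 BTU = 430.9 therm → 430.9 × €2.36 = €1,016.85; + 4 × €21.28 standing = €1,101.97
Heat pump: 40,200,000 BTU / 3412 = 11,780 kWh heat; / 4.1 = 2,874 kWh in → × €0.222 = €637.95; + 4 × €21.73 standing = €724.87
Difference = |€1,101.97 − €724.87| = €377.10 ≈ €377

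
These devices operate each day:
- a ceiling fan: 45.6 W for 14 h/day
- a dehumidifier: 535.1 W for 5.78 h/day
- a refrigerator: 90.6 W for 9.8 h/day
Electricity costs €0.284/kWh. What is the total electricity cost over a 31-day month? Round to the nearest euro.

ceiling fan: 45.6 W × 14 h × 31 d = 19,790 Wh = 19.79 kWh
dehumidifier: 535.1 W × 5.78 h × 31 d = 95,879 Wh = 95.88 kWh
refrigerator: 90.6 W × 9.8 h × 31 d = 27,524 Wh = 27.52 kWh
Total energy = 19.79 + 95.88 + 27.52 = 143.2 kWh
Cost = 143.2 kWh × €0.284 = €40.67 ≈ €41

€41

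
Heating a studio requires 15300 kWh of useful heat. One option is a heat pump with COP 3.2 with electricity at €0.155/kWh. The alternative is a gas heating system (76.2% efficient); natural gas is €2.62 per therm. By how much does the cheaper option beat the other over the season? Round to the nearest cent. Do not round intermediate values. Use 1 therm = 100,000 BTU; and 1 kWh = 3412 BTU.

€1053.83

Heat load = 15300 kWh × 3412 = 52,203,600 BTU
Gas: input = 52,203,600 / 0.762 = 68,508,661 BTU = 685.1 therm → 685.1 × €2.62 = €1,794.93
Heat pump: 52,203,600 BTU / 3412 = 15,300 kWh heat; / 3.2 = 4,781 kWh in → × €0.155 = €741.09
Difference = |€1,794.93 − €741.09| = €1,053.83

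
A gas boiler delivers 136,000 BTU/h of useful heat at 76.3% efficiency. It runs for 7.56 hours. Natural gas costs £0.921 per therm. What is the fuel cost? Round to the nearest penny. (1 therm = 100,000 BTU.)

£12.41

Heat delivered = 136,000 BTU/h × 7.56 h = 1,028,160 BTU
Gas input = 1,028,160 / 0.763 = 1,347,523 BTU
= 1,347,523 / 100,000 = 13.48 therm
Cost = 13.48 × £0.921/therm = £12.41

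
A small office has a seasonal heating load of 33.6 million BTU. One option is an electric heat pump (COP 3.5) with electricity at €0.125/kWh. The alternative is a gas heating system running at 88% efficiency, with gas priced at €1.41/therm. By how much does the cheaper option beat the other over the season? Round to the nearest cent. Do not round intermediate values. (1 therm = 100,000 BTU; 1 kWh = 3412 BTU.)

€186.66

Heat load = 33.6 × 10⁶ BTU = 33,600,000 BTU
Gas: input = 33,600,000 / 0.88 = 38,181,818 BTU = 381.8 therm → 381.8 × €1.41 = €538.36
Heat pump: 33,600,000 BTU / 3412 = 9,848 kWh heat; / 3.5 = 2,814 kWh in → × €0.125 = €351.70
Difference = |€538.36 − €351.70| = €186.66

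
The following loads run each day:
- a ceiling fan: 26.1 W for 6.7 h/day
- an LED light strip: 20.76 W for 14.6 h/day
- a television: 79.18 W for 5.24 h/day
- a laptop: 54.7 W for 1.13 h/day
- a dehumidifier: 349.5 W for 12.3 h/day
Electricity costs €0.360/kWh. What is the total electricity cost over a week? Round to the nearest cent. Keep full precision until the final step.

ceiling fan: 26.1 W × 6.7 h × 7 d = 1,224 Wh = 1.224 kWh
LED light strip: 20.76 W × 14.6 h × 7 d = 2,122 Wh = 2.122 kWh
television: 79.18 W × 5.24 h × 7 d = 2,904 Wh = 2.904 kWh
laptop: 54.7 W × 1.13 h × 7 d = 433 Wh = 0.4327 kWh
dehumidifier: 349.5 W × 12.3 h × 7 d = 30,092 Wh = 30.09 kWh
Total energy = 1.224 + 2.122 + 2.904 + 0.4327 + 30.09 = 36.77 kWh
Cost = 36.77 kWh × €0.360 = €13.24

€13.24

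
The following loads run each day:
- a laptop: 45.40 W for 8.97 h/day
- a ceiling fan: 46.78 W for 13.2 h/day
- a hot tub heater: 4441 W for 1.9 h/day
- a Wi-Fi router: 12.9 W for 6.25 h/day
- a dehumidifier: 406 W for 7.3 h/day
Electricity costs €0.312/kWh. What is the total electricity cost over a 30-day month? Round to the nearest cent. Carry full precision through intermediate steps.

€117.07

laptop: 45.40 W × 8.97 h × 30 d = 12,217 Wh = 12.22 kWh
ceiling fan: 46.78 W × 13.2 h × 30 d = 18,525 Wh = 18.52 kWh
hot tub heater: 4441 W × 1.9 h × 30 d = 253,137 Wh = 253.1 kWh
Wi-Fi router: 12.9 W × 6.25 h × 30 d = 2,419 Wh = 2.419 kWh
dehumidifier: 406 W × 7.3 h × 30 d = 88,914 Wh = 88.91 kWh
Total energy = 12.22 + 18.52 + 253.1 + 2.419 + 88.91 = 375.2 kWh
Cost = 375.2 kWh × €0.312 = €117.07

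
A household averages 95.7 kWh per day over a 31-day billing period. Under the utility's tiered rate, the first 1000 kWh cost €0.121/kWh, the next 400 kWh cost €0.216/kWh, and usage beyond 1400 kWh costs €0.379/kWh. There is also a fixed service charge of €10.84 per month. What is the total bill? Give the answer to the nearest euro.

€812

Usage = 95.7 kWh/day × 31 days = 2966.7 kWh
First 1000 kWh × €0.121 = €121.00
Next 400 kWh × €0.216 = €86.40
Remaining 1566.7 kWh × €0.379 = €593.78
Energy charge = €801.18; + service €10.84 = €812.02 ≈ €812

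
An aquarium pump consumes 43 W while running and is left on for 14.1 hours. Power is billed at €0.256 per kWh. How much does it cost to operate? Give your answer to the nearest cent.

Energy = 43 W × 14.1 h = 606 Wh = 0.6063 kWh
Cost = 0.6063 kWh × €0.256/kWh = €0.16

€0.16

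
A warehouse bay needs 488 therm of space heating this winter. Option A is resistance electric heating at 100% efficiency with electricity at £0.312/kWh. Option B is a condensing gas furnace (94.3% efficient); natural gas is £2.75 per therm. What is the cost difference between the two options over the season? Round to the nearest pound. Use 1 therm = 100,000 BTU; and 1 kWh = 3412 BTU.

£3039

Heat load = 488 therm × 100,000 = 48,800,000 BTU
Gas: input = 48,800,000 / 0.943 = 51,749,735 BTU = 517.5 therm → 517.5 × £2.75 = £1,423.12
Electric: 48,800,000 BTU / 3412 = 14,300 kWh → × £0.312 = £4,462.37
Difference = |£1,423.12 − £4,462.37| = £3,039.25 ≈ £3039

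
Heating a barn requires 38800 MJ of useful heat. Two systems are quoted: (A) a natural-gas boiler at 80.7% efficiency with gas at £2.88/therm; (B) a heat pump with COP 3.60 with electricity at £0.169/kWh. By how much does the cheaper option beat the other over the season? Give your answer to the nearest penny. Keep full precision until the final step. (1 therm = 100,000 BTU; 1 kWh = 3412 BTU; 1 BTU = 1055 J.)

£806.49

Heat load = 38800 MJ = 38,800,000,000 J / 1055 = 36,777,251 BTU
Gas: input = 36,777,251 / 0.807 = 45,572,802 BTU = 455.7 therm → 455.7 × £2.88 = £1,312.50
Heat pump: 36,777,251 BTU / 3412 = 10,780 kWh heat; / 3.60 = 2,994 kWh in → × £0.169 = £506.00
Difference = |£1,312.50 − £506.00| = £806.49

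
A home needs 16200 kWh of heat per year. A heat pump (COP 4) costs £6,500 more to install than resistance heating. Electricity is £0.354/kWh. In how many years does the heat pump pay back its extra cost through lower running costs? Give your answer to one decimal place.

1.5 years

Resistance: 16200 kWh × £0.354 = £5,734.80/yr
Heat pump: 16200 / 4 = 4050 kWh in → × £0.354 = £1,433.70/yr
Annual savings = £4,301.10
Payback = £6,500 / £4,301.10 = 1.51 years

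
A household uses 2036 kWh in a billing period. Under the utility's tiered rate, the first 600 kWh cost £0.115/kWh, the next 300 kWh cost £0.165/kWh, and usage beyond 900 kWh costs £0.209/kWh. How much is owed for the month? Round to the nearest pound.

First 600 kWh × £0.115 = £69.00
Next 300 kWh × £0.165 = £49.50
Remaining 1136 kWh × £0.209 = £237.42
Total = £355.92 ≈ £356

£356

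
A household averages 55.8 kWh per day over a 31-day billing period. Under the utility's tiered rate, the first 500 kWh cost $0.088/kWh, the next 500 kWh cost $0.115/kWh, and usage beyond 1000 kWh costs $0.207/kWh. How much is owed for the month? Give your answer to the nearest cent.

$252.57

Usage = 55.8 kWh/day × 31 days = 1729.8 kWh
First 500 kWh × $0.088 = $44.00
Next 500 kWh × $0.115 = $57.50
Remaining 729.8 kWh × $0.207 = $151.07
Total = $252.57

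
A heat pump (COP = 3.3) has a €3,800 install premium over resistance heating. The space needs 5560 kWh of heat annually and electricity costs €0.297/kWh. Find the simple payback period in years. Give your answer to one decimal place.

3.3 years

Resistance: 5560 kWh × €0.297 = €1,651.32/yr
Heat pump: 5560 / 3.3 = 1685 kWh in → × €0.297 = €500.40/yr
Annual savings = €1,150.92
Payback = €3,800 / €1,150.92 = 3.3 years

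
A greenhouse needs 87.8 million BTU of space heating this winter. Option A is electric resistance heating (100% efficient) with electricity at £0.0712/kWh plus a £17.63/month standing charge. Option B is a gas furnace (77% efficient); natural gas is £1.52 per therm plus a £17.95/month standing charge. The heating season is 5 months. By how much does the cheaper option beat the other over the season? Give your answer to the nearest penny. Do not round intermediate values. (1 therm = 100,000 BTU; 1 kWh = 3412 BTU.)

£97.37

Heat load = 87.8 × 10⁶ BTU = 87,800,000 BTU
Gas: input = 87,800,000 / 0.77 = 114,025,974 BTU = 1,140 therm → 1,140 × £1.52 = £1,733.19; + 5 × £17.95 standing = £1,822.94
Electric: 87,800,000 BTU / 3412 = 25,730 kWh → × £0.0712 = £1,832.17; + 5 × £17.63 standing = £1,920.32
Difference = |£1,822.94 − £1,920.32| = £97.37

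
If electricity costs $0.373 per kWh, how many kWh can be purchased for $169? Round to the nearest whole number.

453 kWh

$169 / $0.373 per kWh = 453.1 kWh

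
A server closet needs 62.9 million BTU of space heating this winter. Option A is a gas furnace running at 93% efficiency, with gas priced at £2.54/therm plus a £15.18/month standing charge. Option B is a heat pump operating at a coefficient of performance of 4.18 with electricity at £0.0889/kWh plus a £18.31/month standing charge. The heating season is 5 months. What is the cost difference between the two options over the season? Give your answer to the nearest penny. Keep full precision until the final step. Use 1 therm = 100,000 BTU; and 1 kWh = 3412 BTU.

Heat load = 62.9 × 10⁶ BTU = 62,900,000 BTU
Gas: input = 62,900,000 / 0.93 = 67,634,409 BTU = 676.3 therm → 676.3 × £2.54 = £1,717.91; + 5 × £15.18 standing = £1,793.81
Heat pump: 62,900,000 BTU / 3412 = 18,430 kWh heat; / 4.18 = 4,410 kWh in → × £0.0889 = £392.07; + 5 × £18.31 standing = £483.62
Difference = |£1,793.81 − £483.62| = £1,310.19

£1310.19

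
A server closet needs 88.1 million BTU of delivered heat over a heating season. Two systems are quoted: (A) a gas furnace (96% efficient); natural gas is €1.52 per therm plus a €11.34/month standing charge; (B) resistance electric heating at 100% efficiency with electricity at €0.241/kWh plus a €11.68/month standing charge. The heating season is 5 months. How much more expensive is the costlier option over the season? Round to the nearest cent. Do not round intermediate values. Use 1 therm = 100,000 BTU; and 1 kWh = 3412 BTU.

Heat load = 88.1 × 10⁶ BTU = 88,100,000 BTU
Gas: input = 88,100,000 / 0.96 = 91,770,833 BTU = 917.7 therm → 917.7 × €1.52 = €1,394.92; + 5 × €11.34 standing = €1,451.62
Electric: 88,100,000 BTU / 3412 = 25,820 kWh → × €0.241 = €6,222.77; + 5 × €11.68 standing = €6,281.17
Difference = |€1,451.62 − €6,281.17| = €4,829.56

€4829.56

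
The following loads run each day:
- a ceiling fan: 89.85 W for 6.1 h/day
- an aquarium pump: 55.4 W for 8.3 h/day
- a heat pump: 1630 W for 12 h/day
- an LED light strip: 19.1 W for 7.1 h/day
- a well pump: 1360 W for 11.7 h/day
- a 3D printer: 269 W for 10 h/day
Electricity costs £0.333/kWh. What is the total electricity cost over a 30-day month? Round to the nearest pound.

ceiling fan: 89.85 W × 6.1 h × 30 d = 16,443 Wh = 16.44 kWh
aquarium pump: 55.4 W × 8.3 h × 30 d = 13,795 Wh = 13.79 kWh
heat pump: 1630 W × 12 h × 30 d = 586,800 Wh = 586.8 kWh
LED light strip: 19.1 W × 7.1 h × 30 d = 4,068 Wh = 4.068 kWh
well pump: 1360 W × 11.7 h × 30 d = 477,360 Wh = 477.4 kWh
3D printer: 269 W × 10 h × 30 d = 80,700 Wh = 80.7 kWh
Total energy = 16.44 + 13.79 + 586.8 + 4.068 + 477.4 + 80.7 = 1,179 kWh
Cost = 1,179 kWh × £0.333 = £392.66 ≈ £393

£393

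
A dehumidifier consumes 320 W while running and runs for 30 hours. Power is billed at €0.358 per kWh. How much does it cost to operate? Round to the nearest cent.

Energy = 320 W × 30 h = 9,600 Wh = 9.6 kWh
Cost = 9.6 kWh × €0.358/kWh = €3.44

€3.44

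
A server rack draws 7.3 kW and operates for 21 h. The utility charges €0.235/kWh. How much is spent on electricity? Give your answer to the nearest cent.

Energy = 7300 W × 21 h = 153,300 Wh = 153.3 kWh
Cost = 153.3 kWh × €0.235/kWh = €36.03

€36.03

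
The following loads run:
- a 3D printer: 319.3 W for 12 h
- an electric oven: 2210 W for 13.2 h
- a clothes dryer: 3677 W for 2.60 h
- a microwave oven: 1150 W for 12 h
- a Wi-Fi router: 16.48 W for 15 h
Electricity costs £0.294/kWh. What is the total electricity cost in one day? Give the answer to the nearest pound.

£17

3D printer: 319.3 W × 12 h = 3,832 Wh = 3.832 kWh
electric oven: 2210 W × 13.2 h = 29,172 Wh = 29.17 kWh
clothes dryer: 3677 W × 2.60 h = 9,560 Wh = 9.56 kWh
microwave oven: 1150 W × 12 h = 13,800 Wh = 13.8 kWh
Wi-Fi router: 16.48 W × 15 h = 247 Wh = 0.2472 kWh
Total energy = 3.832 + 29.17 + 9.56 + 13.8 + 0.2472 = 56.61 kWh
Cost = 56.61 kWh × £0.294 = £16.64 ≈ £17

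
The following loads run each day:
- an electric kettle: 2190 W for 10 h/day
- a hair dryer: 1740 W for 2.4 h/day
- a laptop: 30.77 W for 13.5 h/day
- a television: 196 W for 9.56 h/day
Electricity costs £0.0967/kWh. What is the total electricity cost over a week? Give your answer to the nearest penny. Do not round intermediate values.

£19.20

electric kettle: 2190 W × 10 h × 7 d = 153,300 Wh = 153.3 kWh
hair dryer: 1740 W × 2.4 h × 7 d = 29,232 Wh = 29.23 kWh
laptop: 30.77 W × 13.5 h × 7 d = 2,908 Wh = 2.908 kWh
television: 196 W × 9.56 h × 7 d = 13,116 Wh = 13.12 kWh
Total energy = 153.3 + 29.23 + 2.908 + 13.12 = 198.6 kWh
Cost = 198.6 kWh × £0.0967 = £19.20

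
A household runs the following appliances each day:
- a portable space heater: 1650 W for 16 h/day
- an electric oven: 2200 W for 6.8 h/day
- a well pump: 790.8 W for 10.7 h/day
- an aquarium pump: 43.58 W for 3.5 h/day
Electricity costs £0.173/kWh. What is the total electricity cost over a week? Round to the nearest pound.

portable space heater: 1650 W × 16 h × 7 d = 184,800 Wh = 184.8 kWh
electric oven: 2200 W × 6.8 h × 7 d = 104,720 Wh = 104.7 kWh
well pump: 790.8 W × 10.7 h × 7 d = 59,231 Wh = 59.23 kWh
aquarium pump: 43.58 W × 3.5 h × 7 d = 1,068 Wh = 1.068 kWh
Total energy = 184.8 + 104.7 + 59.23 + 1.068 = 349.8 kWh
Cost = 349.8 kWh × £0.173 = £60.52 ≈ £61

£61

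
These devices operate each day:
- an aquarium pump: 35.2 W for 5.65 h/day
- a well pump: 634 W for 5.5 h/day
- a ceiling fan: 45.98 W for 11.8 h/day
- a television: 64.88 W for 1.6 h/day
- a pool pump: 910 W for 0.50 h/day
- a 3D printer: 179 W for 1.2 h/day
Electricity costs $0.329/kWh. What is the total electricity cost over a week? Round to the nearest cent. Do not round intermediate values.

aquarium pump: 35.2 W × 5.65 h × 7 d = 1,392 Wh = 1.392 kWh
well pump: 634 W × 5.5 h × 7 d = 24,409 Wh = 24.41 kWh
ceiling fan: 45.98 W × 11.8 h × 7 d = 3,798 Wh = 3.798 kWh
television: 64.88 W × 1.6 h × 7 d = 727 Wh = 0.7267 kWh
pool pump: 910 W × 0.50 h × 7 d = 3,185 Wh = 3.185 kWh
3D printer: 179 W × 1.2 h × 7 d = 1,504 Wh = 1.504 kWh
Total energy = 1.392 + 24.41 + 3.798 + 0.7267 + 3.185 + 1.504 = 35.01 kWh
Cost = 35.01 kWh × $0.329 = $11.52

$11.52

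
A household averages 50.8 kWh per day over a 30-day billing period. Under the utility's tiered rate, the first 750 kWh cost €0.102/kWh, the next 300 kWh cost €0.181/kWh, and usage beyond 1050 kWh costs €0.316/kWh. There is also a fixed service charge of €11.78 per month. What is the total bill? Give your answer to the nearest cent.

Usage = 50.8 kWh/day × 30 days = 1524 kWh
First 750 kWh × €0.102 = €76.50
Next 300 kWh × €0.181 = €54.30
Remaining 474 kWh × €0.316 = €149.78
Energy charge = €280.58; + service €11.78 = €292.36

€292.36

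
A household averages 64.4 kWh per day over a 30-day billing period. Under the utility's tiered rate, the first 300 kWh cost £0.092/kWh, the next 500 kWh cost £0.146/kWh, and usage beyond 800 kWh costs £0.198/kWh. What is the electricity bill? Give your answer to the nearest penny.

£324.74

Usage = 64.4 kWh/day × 30 days = 1932 kWh
First 300 kWh × £0.092 = £27.60
Next 500 kWh × £0.146 = £73.00
Remaining 1132 kWh × £0.198 = £224.14
Total = £324.74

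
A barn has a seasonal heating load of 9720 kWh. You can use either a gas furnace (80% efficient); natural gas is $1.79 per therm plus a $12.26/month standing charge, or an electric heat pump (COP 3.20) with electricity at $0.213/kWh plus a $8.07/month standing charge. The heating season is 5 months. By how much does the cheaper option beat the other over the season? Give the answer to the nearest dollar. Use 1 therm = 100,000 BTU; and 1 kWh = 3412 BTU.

$116

Heat load = 9720 kWh × 3412 = 33,164,640 BTU
Gas: input = 33,164,640 / 0.80 = 41,455,800 BTU = 414.6 therm → 414.6 × $1.79 = $742.06; + 5 × $12.26 standing = $803.36
Heat pump: 33,164,640 BTU / 3412 = 9,720 kWh heat; / 3.20 = 3,038 kWh in → × $0.213 = $646.99; + 5 × $8.07 standing = $687.34
Difference = |$803.36 − $687.34| = $116.02 ≈ $116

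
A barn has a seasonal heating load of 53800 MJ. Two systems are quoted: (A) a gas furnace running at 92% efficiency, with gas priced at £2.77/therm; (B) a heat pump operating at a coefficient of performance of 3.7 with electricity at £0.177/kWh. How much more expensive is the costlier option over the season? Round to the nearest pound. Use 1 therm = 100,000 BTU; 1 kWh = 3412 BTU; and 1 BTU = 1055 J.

Heat load = 53800 MJ = 53,800,000,000 J / 1055 = 50,995,261 BTU
Gas: input = 50,995,261 / 0.920 = 55,429,631 BTU = 554.3 therm → 554.3 × £2.77 = £1,535.40
Heat pump: 50,995,261 BTU / 3412 = 14,950 kWh heat; / 3.7 = 4,039 kWh in → × £0.177 = £714.98
Difference = |£1,535.40 − £714.98| = £820.42 ≈ £820

£820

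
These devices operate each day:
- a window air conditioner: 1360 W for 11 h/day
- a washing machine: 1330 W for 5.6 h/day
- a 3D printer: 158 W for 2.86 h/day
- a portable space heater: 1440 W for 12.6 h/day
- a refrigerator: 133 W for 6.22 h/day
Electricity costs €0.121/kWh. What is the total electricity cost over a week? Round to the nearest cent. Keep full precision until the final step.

€35.43

window air conditioner: 1360 W × 11 h × 7 d = 104,720 Wh = 104.7 kWh
washing machine: 1330 W × 5.6 h × 7 d = 52,136 Wh = 52.14 kWh
3D printer: 158 W × 2.86 h × 7 d = 3,163 Wh = 3.163 kWh
portable space heater: 1440 W × 12.6 h × 7 d = 127,008 Wh = 127 kWh
refrigerator: 133 W × 6.22 h × 7 d = 5,791 Wh = 5.791 kWh
Total energy = 104.7 + 52.14 + 3.163 + 127 + 5.791 = 292.8 kWh
Cost = 292.8 kWh × €0.121 = €35.43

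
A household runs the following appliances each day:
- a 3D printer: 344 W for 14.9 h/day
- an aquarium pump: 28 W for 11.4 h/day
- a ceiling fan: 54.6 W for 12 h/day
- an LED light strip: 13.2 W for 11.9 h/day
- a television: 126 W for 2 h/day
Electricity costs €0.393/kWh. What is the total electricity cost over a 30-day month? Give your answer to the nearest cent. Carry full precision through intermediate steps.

3D printer: 344 W × 14.9 h × 30 d = 153,768 Wh = 153.8 kWh
aquarium pump: 28 W × 11.4 h × 30 d = 9,576 Wh = 9.576 kWh
ceiling fan: 54.6 W × 12 h × 30 d = 19,656 Wh = 19.66 kWh
LED light strip: 13.2 W × 11.9 h × 30 d = 4,712 Wh = 4.712 kWh
television: 126 W × 2 h × 30 d = 7,560 Wh = 7.56 kWh
Total energy = 153.8 + 9.576 + 19.66 + 4.712 + 7.56 = 195.3 kWh
Cost = 195.3 kWh × €0.393 = €76.74

€76.74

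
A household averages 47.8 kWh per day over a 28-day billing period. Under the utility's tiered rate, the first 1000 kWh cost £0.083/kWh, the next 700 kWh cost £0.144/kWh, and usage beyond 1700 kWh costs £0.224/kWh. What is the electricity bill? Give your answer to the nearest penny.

Usage = 47.8 kWh/day × 28 days = 1338.4 kWh
First 1000 kWh × £0.083 = £83.00
Next 338.4 kWh × £0.144 = £48.73
Remaining tier: 0 kWh (not reached)
Total = £131.73

£131.73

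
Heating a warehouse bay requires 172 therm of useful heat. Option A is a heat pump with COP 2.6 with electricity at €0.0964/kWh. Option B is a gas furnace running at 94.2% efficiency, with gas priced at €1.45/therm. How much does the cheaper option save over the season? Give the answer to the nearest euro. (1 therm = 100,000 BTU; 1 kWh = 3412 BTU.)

Heat load = 172 therm × 100,000 = 17,200,000 BTU
Gas: input = 17,200,000 / 0.942 = 18,259,023 BTU = 182.6 therm → 182.6 × €1.45 = €264.76
Heat pump: 17,200,000 BTU / 3412 = 5,041 kWh heat; / 2.6 = 1,939 kWh in → × €0.0964 = €186.91
Difference = |€264.76 − €186.91| = €77.85 ≈ €78

€78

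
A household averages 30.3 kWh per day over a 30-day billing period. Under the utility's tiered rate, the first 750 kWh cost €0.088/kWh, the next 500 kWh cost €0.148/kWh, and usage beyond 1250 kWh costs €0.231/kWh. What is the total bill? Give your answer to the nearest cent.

€89.53

Usage = 30.3 kWh/day × 30 days = 909 kWh
First 750 kWh × €0.088 = €66.00
Next 159 kWh × €0.148 = €23.53
Remaining tier: 0 kWh (not reached)
Total = €89.53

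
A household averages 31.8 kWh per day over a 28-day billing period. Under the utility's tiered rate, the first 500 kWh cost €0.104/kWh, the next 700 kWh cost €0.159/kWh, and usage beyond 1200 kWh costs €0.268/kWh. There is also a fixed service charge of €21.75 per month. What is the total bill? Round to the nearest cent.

Usage = 31.8 kWh/day × 28 days = 890.4 kWh
First 500 kWh × €0.104 = €52.00
Next 390.4 kWh × €0.159 = €62.07
Remaining tier: 0 kWh (not reached)
Energy charge = €114.07; + service €21.75 = €135.82

€135.82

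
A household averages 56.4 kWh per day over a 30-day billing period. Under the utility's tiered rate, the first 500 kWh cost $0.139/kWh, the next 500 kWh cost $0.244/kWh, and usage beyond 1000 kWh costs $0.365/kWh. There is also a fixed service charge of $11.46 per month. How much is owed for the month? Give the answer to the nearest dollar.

$456

Usage = 56.4 kWh/day × 30 days = 1692 kWh
First 500 kWh × $0.139 = $69.50
Next 500 kWh × $0.244 = $122.00
Remaining 692 kWh × $0.365 = $252.58
Energy charge = $444.08; + service $11.46 = $455.54 ≈ $456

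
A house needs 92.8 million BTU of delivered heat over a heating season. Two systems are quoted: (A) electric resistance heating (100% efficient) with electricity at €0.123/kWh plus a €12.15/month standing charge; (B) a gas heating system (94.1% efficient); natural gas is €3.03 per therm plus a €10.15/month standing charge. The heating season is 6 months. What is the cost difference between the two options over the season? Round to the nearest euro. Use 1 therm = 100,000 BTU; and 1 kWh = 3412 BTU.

€369

Heat load = 92.8 × 10⁶ BTU = 92,800,000 BTU
Gas: input = 92,800,000 / 0.941 = 98,618,491 BTU = 986.2 therm → 986.2 × €3.03 = €2,988.14; + 6 × €10.15 standing = €3,049.04
Electric: 92,800,000 BTU / 3412 = 27,200 kWh → × €0.123 = €3,345.37; + 6 × €12.15 standing = €3,418.27
Difference = |€3,049.04 − €3,418.27| = €369.23 ≈ €369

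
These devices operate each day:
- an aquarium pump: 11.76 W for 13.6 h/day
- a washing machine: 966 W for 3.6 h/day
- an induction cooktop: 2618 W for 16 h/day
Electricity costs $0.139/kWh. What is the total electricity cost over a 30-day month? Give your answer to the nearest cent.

$189.84

aquarium pump: 11.76 W × 13.6 h × 30 d = 4,798 Wh = 4.798 kWh
washing machine: 966 W × 3.6 h × 30 d = 104,328 Wh = 104.3 kWh
induction cooktop: 2618 W × 16 h × 30 d = 1,256,640 Wh = 1,257 kWh
Total energy = 4.798 + 104.3 + 1,257 = 1,366 kWh
Cost = 1,366 kWh × $0.139 = $189.84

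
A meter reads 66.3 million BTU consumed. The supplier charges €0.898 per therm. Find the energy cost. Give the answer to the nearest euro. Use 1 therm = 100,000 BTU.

€595

66.3 million BTU × (10 therm/million BTU) = 663 therm
Cost = 663 therm × €0.898/therm = €595.37 ≈ €595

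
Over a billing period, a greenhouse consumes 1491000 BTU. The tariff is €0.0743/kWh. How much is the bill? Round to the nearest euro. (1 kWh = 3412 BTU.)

1491000 BTU × (0.00029308 kWh/BTU) = 437 kWh
Cost = 437 kWh × €0.0743/kWh = €32.47 ≈ €32

€32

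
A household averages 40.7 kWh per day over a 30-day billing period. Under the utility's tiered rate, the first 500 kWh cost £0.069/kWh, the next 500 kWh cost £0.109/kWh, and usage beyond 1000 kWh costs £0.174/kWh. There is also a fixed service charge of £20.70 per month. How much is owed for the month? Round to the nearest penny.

£148.15

Usage = 40.7 kWh/day × 30 days = 1221 kWh
First 500 kWh × £0.069 = £34.50
Next 500 kWh × £0.109 = £54.50
Remaining 221 kWh × £0.174 = £38.45
Energy charge = £127.45; + service £20.70 = £148.15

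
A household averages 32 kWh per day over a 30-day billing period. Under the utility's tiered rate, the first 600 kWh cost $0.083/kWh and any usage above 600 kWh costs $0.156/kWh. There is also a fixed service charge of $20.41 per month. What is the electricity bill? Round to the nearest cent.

Usage = 32 kWh/day × 30 days = 960 kWh
First 600 kWh × $0.083 = $49.80
Remaining 360 kWh × $0.156 = $56.16
Energy charge = $105.96; + service $20.41 = $126.37

$126.37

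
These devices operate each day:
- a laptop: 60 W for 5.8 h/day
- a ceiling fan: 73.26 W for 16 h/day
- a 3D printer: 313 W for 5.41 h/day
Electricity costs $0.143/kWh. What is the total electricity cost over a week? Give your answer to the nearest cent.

$3.22

laptop: 60 W × 5.8 h × 7 d = 2,436 Wh = 2.436 kWh
ceiling fan: 73.26 W × 16 h × 7 d = 8,205 Wh = 8.205 kWh
3D printer: 313 W × 5.41 h × 7 d = 11,853 Wh = 11.85 kWh
Total energy = 2.436 + 8.205 + 11.85 = 22.49 kWh
Cost = 22.49 kWh × $0.143 = $3.22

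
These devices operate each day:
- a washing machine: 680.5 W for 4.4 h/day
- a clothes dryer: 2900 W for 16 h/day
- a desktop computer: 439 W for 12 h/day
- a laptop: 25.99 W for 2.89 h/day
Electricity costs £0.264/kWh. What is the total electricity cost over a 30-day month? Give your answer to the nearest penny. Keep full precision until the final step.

washing machine: 680.5 W × 4.4 h × 30 d = 89,826 Wh = 89.83 kWh
clothes dryer: 2900 W × 16 h × 30 d = 1,392,000 Wh = 1,392 kWh
desktop computer: 439 W × 12 h × 30 d = 158,040 Wh = 158 kWh
laptop: 25.99 W × 2.89 h × 30 d = 2,253 Wh = 2.253 kWh
Total energy = 89.83 + 1,392 + 158 + 2.253 = 1,642 kWh
Cost = 1,642 kWh × £0.264 = £433.52

£433.52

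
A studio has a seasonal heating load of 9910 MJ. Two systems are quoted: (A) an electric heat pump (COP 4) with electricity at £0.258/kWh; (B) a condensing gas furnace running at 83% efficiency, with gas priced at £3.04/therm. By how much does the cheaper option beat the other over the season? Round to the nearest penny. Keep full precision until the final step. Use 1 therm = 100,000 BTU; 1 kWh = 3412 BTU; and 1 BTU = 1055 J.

£166.48

Heat load = 9910 MJ = 9,910,000,000 J / 1055 = 9,393,365 BTU
Gas: input = 9,393,365 / 0.83 = 11,317,307 BTU = 113.2 therm → 113.2 × £3.04 = £344.05
Heat pump: 9,393,365 BTU / 3412 = 2,753 kWh heat; / 4 = 688.3 kWh in → × £0.258 = £177.57
Difference = |£344.05 − £177.57| = £166.48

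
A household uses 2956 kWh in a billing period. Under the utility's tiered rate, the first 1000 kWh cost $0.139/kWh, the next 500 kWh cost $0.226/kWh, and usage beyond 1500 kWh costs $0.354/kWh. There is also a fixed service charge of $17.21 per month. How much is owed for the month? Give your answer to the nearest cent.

First 1000 kWh × $0.139 = $139.00
Next 500 kWh × $0.226 = $113.00
Remaining 1456 kWh × $0.354 = $515.42
Energy charge = $767.42; + service $17.21 = $784.63

$784.63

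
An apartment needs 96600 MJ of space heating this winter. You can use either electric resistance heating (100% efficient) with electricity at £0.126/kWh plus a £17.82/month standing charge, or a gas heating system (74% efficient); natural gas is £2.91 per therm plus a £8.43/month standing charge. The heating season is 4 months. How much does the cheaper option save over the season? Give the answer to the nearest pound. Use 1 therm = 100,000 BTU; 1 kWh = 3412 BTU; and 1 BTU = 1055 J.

Heat load = 96600 MJ = 96,600,000,000 J / 1055 = 91,563,981 BTU
Gas: input = 91,563,981 / 0.74 = 123,735,110 BTU = 1,237 therm → 1,237 × £2.91 = £3,600.69; + 4 × £8.43 standing = £3,634.41
Electric: 91,563,981 BTU / 3412 = 26,840 kWh → × £0.126 = £3,381.32; + 4 × £17.82 standing = £3,452.60
Difference = |£3,634.41 − £3,452.60| = £181.81 ≈ £182

£182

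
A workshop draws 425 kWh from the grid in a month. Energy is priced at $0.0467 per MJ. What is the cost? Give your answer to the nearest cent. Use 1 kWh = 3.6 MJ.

425 kWh × (3.6 MJ/kWh) = 1,530 MJ
Cost = 1,530 MJ × $0.0467/MJ = $71.45

$71.45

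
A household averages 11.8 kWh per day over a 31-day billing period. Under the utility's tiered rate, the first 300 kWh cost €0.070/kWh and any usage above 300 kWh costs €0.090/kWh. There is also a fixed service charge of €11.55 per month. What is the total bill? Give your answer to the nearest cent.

€38.47

Usage = 11.8 kWh/day × 31 days = 365.8 kWh
First 300 kWh × €0.070 = €21.00
Remaining 65.8 kWh × €0.090 = €5.92
Energy charge = €26.92; + service €11.55 = €38.47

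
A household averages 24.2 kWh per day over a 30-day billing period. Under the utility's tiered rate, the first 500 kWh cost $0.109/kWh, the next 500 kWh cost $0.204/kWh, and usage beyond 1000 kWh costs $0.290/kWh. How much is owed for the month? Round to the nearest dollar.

$101

Usage = 24.2 kWh/day × 30 days = 726 kWh
First 500 kWh × $0.109 = $54.50
Next 226 kWh × $0.204 = $46.10
Remaining tier: 0 kWh (not reached)
Total = $100.60 ≈ $101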